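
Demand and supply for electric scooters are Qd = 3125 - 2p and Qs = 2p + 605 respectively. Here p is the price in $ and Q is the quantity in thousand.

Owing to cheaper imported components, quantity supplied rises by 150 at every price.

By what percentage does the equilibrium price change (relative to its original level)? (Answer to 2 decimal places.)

Original equilibrium: 3125 - 2p = 2p + 605 gives 2520 = 4p, so p = 630 and Q = 1865.
The new curves are Qd = 3125 - 2p (demand) and Qs = 2p + 755 (supply).
Equate the new curves: 3125 - 2p = 2p + 755, giving 2370 = 4p, p = 592.5, Q = 1940.
%Δp = (592.5 − 630) / 630 × 100 = -5.95%.

-5.95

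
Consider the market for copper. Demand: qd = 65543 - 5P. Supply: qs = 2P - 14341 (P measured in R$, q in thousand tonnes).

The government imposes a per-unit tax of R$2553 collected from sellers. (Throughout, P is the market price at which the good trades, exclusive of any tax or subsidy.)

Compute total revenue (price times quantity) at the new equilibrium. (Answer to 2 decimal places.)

Original equilibrium: 65543 - 5P = 2P - 14341 gives 79884 = 7P, so P = 11412 and q = 8483.
Since sellers keep the price net of the tax, the effective supply curve becomes qs = 2P - 19447.
Setting them equal: 65543 - 5P = 2P - 19447 → 84990 = 7P, so P = 84990/7 ≈ 12141.4286 and q = 33851/7 ≈ 4835.8571.
New expenditure = 12141.4286 × 4835.8571 = 58714214.08.

58714214.08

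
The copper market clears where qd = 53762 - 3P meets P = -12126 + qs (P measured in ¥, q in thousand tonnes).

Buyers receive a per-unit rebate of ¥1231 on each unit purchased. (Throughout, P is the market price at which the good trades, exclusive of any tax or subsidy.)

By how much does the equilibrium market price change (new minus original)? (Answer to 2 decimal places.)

Initially, 53762 - 3P = P + 12126, so 41636 = 4P and P = 10409, q = 22535.
Since buyers' out-of-pocket price is the market price minus the rebate, the effective demand curve becomes qd = 57455 - 3P.
Equate the new curves: 57455 - 3P = P + 12126, giving 45329 = 4P, P = 11332.25, q = 23458.25.
ΔP = 11332.25 − 10409 = +923.25.

+923.25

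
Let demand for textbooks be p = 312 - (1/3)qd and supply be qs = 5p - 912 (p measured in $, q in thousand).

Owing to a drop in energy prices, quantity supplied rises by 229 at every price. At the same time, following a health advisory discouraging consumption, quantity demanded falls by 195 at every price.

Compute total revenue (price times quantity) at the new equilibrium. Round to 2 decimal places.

36846.00

Original equilibrium: 936 - 3p = 5p - 912 gives 1848 = 8p, so p = 231 and q = 243.
The new curves are qd = 741 - 3p (demand) and qs = 5p - 683 (supply).
Clearing the new market: 741 - 3p = 5p - 683, so p = 178 and q = 207.
New expenditure = 178 × 207 = 36846.00.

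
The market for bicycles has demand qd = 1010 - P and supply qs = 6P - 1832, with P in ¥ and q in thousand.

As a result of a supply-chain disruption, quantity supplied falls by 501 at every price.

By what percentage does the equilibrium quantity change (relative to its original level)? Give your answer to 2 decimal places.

-11.85

Original equilibrium: 1010 - P = 6P - 1832 gives 2842 = 7P, so P = 406 and q = 604.
With the change applied: demand qd = 1010 - P, supply qs = 6P - 2333.
Equate the new curves: 1010 - P = 6P - 2333, giving 3343 = 7P, P = 3343/7 ≈ 477.5714, q = 3727/7 ≈ 532.4286.
%Δq = (532.4286 − 604) / 604 × 100 = -11.85%.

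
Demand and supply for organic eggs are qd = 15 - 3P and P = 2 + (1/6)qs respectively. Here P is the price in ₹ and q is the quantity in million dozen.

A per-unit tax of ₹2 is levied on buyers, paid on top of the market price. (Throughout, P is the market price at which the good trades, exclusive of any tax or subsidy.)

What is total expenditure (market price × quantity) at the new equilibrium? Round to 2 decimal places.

4.67

Initially, 15 - 3P = 6P - 12, so 27 = 9P and P = 3, q = 6.
Since buyers pay the price plus the tax, the effective demand curve becomes qd = 9 - 3P.
New equilibrium: 9 - 3P = 6P - 12 ⇒ 21 = 9P ⇒ P = 7/3 ≈ 2.3333, q = 2.
New expenditure = 2.3333 × 2 = 4.67.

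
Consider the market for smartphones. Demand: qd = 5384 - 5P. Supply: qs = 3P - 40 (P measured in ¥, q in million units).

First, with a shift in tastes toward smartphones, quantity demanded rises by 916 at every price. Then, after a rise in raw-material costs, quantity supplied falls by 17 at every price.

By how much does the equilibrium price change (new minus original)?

+116.625

Solve the original market: 5384 - 5P = 3P - 40, hence P = 678 and q = 1994.
The new curves are qd = 6300 - 5P (demand) and qs = 3P - 57 (supply).
Setting them equal: 6300 - 5P = 3P - 57 → 6357 = 8P, so P = 794.625 and q = 2326.875.
ΔP = 794.625 − 678 = +116.625.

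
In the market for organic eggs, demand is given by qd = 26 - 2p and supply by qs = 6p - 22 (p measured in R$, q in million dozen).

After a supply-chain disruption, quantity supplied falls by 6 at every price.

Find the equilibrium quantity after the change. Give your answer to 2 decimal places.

Initially, 26 - 2p = 6p - 22, so 48 = 8p and p = 6, q = 14.
The shock moves the curves to qd = 26 - 2p and qs = 6p - 28.
Clearing the new market: 26 - 2p = 6p - 28, so p = 6.75 and q = 12.5.

12.50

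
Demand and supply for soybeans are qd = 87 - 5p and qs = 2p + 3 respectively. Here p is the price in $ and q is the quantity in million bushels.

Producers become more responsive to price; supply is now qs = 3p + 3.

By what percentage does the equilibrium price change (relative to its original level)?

Initially, 87 - 5p = 2p + 3, so 84 = 7p and p = 12, q = 27.
The shock moves the curves to qd = 87 - 5p and qs = 3p + 3.
Setting them equal: 87 - 5p = 3p + 3 → 84 = 8p, so p = 10.5 and q = 34.5.
%Δp = (10.5 − 12) / 12 × 100 = -12.5%.

-12.5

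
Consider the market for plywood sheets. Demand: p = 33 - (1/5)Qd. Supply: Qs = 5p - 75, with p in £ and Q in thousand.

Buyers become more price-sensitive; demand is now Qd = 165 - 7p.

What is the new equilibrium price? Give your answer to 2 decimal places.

Before the shock: 165 - 5p = 5p - 75 ⇒ 240 = 10p ⇒ p = 24, Q = 45.
With the change applied: demand Qd = 165 - 7p, supply Qs = 5p - 75.
Setting them equal: 165 - 7p = 5p - 75 → 240 = 12p, so p = 20 and Q = 25.

20.00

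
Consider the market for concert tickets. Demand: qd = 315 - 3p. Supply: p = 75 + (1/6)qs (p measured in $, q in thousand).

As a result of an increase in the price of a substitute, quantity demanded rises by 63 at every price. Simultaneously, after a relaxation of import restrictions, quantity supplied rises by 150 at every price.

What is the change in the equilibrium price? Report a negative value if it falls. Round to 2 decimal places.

-9.67

Original equilibrium: 315 - 3p = 6p - 450 gives 765 = 9p, so p = 85 and q = 60.
With the change applied: demand qd = 378 - 3p, supply qs = 6p - 300.
Clearing the new market: 378 - 3p = 6p - 300, so p = 226/3 ≈ 75.3333 and q = 152.
Δp = 75.3333 − 85 = -9.67.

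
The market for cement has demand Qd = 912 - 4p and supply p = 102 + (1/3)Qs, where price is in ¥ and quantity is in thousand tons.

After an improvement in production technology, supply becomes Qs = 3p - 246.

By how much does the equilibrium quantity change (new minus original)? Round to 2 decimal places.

Initially, 912 - 4p = 3p - 306, so 1218 = 7p and p = 174, Q = 216.
With the change applied: demand Qd = 912 - 4p, supply Qs = 3p - 246.
New equilibrium: 912 - 4p = 3p - 246 ⇒ 1158 = 7p ⇒ p = 1158/7 ≈ 165.4286, Q = 1752/7 ≈ 250.2857.
ΔQ = 250.2857 − 216 = +34.29.

+34.29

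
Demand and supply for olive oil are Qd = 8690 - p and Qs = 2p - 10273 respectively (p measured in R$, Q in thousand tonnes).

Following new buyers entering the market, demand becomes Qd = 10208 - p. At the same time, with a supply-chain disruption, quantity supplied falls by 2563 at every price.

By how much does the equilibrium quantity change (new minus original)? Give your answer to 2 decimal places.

+157.67

Before the shock: 8690 - p = 2p - 10273 ⇒ 18963 = 3p ⇒ p = 6321, Q = 2369.
After the shift, demand is Qd = 10208 - p and supply is Qs = 2p - 12836.
Setting them equal: 10208 - p = 2p - 12836 → 23044 = 3p, so p = 23044/3 ≈ 7681.3333 and Q = 7580/3 ≈ 2526.6667.
ΔQ = 2526.6667 − 2369 = +157.67.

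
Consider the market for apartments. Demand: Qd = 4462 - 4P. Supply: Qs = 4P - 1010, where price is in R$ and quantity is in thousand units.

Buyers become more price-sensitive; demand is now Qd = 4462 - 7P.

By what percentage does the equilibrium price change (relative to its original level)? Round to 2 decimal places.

Before the shock: 4462 - 4P = 4P - 1010 ⇒ 5472 = 8P ⇒ P = 684, Q = 1726.
The new curves are Qd = 4462 - 7P (demand) and Qs = 4P - 1010 (supply).
Equate the new curves: 4462 - 7P = 4P - 1010, giving 5472 = 11P, P = 5472/11 ≈ 497.4545, Q = 10778/11 ≈ 979.8182.
%ΔP = (497.4545 − 684) / 684 × 100 = -27.27%.

-27.27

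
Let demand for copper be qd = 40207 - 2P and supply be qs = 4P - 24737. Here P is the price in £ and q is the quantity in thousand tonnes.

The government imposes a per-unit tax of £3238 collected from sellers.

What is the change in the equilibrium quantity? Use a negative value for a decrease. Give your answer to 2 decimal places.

Initially, 40207 - 2P = 4P - 24737, so 64944 = 6P and P = 10824, q = 18559.
Since sellers keep the price net of the tax, the effective supply curve becomes qs = 4P - 37689.
Clearing the new market: 40207 - 2P = 4P - 37689, so P = 38948/3 ≈ 12982.6667 and q = 42725/3 ≈ 14241.6667.
Δq = 14241.6667 − 18559 = -4317.33.

-4317.33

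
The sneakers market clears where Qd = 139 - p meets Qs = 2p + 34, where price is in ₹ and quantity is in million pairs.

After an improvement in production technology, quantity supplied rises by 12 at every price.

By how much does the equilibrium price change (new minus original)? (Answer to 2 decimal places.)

Solve the original market: 139 - p = 2p + 34, hence p = 35 and Q = 104.
The new curves are Qd = 139 - p (demand) and Qs = 2p + 46 (supply).
Equate the new curves: 139 - p = 2p + 46, giving 93 = 3p, p = 31, Q = 108.
Δp = 31 − 35 = -4.00.

-4.00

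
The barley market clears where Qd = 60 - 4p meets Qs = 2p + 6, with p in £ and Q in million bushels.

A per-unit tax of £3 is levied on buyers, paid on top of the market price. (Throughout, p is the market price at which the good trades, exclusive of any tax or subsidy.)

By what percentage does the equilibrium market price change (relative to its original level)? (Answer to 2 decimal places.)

Initially, 60 - 4p = 2p + 6, so 54 = 6p and p = 9, Q = 24.
Since buyers pay the price plus the tax, the effective demand curve becomes Qd = 48 - 4p.
New equilibrium: 48 - 4p = 2p + 6 ⇒ 42 = 6p ⇒ p = 7, Q = 20.
%Δp = (7 − 9) / 9 × 100 = -22.22%.

-22.22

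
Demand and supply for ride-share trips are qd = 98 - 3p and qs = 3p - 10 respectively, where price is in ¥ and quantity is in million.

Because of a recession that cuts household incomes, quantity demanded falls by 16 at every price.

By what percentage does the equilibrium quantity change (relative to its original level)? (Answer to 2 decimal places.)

-18.18

Original equilibrium: 98 - 3p = 3p - 10 gives 108 = 6p, so p = 18 and q = 44.
With the change applied: demand qd = 82 - 3p, supply qs = 3p - 10.
Equate the new curves: 82 - 3p = 3p - 10, giving 92 = 6p, p = 46/3 ≈ 15.3333, q = 36.
%Δq = (36 − 44) / 44 × 100 = -18.18%.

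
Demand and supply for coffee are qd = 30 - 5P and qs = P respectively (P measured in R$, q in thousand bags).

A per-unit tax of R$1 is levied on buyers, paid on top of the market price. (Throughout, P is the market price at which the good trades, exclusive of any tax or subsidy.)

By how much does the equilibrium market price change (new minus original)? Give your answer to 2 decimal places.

Original equilibrium: 30 - 5P = P gives 30 = 6P, so P = 5 and q = 5.
Since buyers pay the price plus the tax, the effective demand curve becomes qd = 25 - 5P.
New equilibrium: 25 - 5P = P ⇒ 25 = 6P ⇒ P = 25/6 ≈ 4.1667, q = 25/6 ≈ 4.1667.
ΔP = 4.1667 − 5 = -0.83.

-0.83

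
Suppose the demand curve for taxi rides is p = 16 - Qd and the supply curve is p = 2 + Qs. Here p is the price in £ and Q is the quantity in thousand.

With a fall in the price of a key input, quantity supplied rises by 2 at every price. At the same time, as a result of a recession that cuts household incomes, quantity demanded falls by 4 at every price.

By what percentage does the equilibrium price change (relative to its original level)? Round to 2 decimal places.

Solve the original market: 16 - p = p - 2, hence p = 9 and Q = 7.
After the shift, demand is Qd = 12 - p and supply is Qs = p.
Setting them equal: 12 - p = p → 12 = 2p, so p = 6 and Q = 6.
%Δp = (6 − 9) / 9 × 100 = -33.33%.

-33.33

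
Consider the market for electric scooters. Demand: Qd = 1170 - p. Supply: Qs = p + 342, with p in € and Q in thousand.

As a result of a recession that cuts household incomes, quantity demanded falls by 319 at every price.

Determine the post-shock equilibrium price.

254.5

Original equilibrium: 1170 - p = p + 342 gives 828 = 2p, so p = 414 and Q = 756.
With the change applied: demand Qd = 851 - p, supply Qs = p + 342.
Clearing the new market: 851 - p = p + 342, so p = 254.5 and Q = 596.5.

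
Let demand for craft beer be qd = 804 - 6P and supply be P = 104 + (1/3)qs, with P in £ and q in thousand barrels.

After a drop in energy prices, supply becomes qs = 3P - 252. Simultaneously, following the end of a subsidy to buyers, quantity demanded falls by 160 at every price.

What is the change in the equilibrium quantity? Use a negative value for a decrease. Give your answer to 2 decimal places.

Initially, 804 - 6P = 3P - 312, so 1116 = 9P and P = 124, q = 60.
After the shift, demand is qd = 644 - 6P and supply is qs = 3P - 252.
New equilibrium: 644 - 6P = 3P - 252 ⇒ 896 = 9P ⇒ P = 896/9 ≈ 99.5556, q = 140/3 ≈ 46.6667.
Δq = 46.6667 − 60 = -13.33.

-13.33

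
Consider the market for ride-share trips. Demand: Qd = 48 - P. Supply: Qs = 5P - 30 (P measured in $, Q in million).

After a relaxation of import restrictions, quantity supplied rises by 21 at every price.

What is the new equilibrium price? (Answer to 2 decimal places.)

Original equilibrium: 48 - P = 5P - 30 gives 78 = 6P, so P = 13 and Q = 35.
After the shift, demand is Qd = 48 - P and supply is Qs = 5P - 9.
Setting them equal: 48 - P = 5P - 9 → 57 = 6P, so P = 9.5 and Q = 38.5.

9.50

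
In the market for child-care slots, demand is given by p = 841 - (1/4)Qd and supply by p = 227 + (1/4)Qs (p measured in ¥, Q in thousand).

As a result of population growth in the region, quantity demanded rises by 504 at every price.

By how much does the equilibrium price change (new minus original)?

Before the shock: 3364 - 4p = 4p - 908 ⇒ 4272 = 8p ⇒ p = 534, Q = 1228.
With the change applied: demand Qd = 3868 - 4p, supply Qs = 4p - 908.
Clearing the new market: 3868 - 4p = 4p - 908, so p = 597 and Q = 1480.
Δp = 597 − 534 = +63.

+63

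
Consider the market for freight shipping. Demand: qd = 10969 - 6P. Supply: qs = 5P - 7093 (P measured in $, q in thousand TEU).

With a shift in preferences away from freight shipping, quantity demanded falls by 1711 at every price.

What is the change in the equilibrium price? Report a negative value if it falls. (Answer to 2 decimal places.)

Initially, 10969 - 6P = 5P - 7093, so 18062 = 11P and P = 1642, q = 1117.
The shock moves the curves to qd = 9258 - 6P and qs = 5P - 7093.
New equilibrium: 9258 - 6P = 5P - 7093 ⇒ 16351 = 11P ⇒ P = 16351/11 ≈ 1486.4545, q = 3732/11 ≈ 339.2727.
ΔP = 1486.4545 − 1642 = -155.55.

-155.55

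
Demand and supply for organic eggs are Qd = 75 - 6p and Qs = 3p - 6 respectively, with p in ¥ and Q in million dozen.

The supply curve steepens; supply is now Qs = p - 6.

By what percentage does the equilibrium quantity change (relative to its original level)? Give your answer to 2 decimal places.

Original equilibrium: 75 - 6p = 3p - 6 gives 81 = 9p, so p = 9 and Q = 21.
The shock moves the curves to Qd = 75 - 6p and Qs = p - 6.
Clearing the new market: 75 - 6p = p - 6, so p = 81/7 ≈ 11.5714 and Q = 39/7 ≈ 5.5714.
%ΔQ = (5.5714 − 21) / 21 × 100 = -73.47%.

-73.47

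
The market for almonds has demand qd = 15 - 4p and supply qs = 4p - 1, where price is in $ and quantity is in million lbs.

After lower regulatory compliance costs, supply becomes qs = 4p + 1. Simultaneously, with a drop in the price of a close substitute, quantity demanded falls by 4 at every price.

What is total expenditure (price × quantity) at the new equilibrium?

7.5

Solve the original market: 15 - 4p = 4p - 1, hence p = 2 and q = 7.
The new curves are qd = 11 - 4p (demand) and qs = 4p + 1 (supply).
Clearing the new market: 11 - 4p = 4p + 1, so p = 1.25 and q = 6.
New expenditure = 1.25 × 6 = 7.5.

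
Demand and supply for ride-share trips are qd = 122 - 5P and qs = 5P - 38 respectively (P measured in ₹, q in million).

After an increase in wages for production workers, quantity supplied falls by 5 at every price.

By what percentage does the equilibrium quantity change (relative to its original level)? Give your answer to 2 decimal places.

-5.95

Initially, 122 - 5P = 5P - 38, so 160 = 10P and P = 16, q = 42.
After the shift, demand is qd = 122 - 5P and supply is qs = 5P - 43.
Equate the new curves: 122 - 5P = 5P - 43, giving 165 = 10P, P = 16.5, q = 39.5.
%Δq = (39.5 − 42) / 42 × 100 = -5.95%.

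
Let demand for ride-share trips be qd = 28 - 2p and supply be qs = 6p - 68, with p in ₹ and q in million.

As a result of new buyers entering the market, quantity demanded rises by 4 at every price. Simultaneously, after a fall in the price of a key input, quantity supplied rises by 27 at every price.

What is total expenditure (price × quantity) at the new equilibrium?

125.46875

Initially, 28 - 2p = 6p - 68, so 96 = 8p and p = 12, q = 4.
After the shift, demand is qd = 32 - 2p and supply is qs = 6p - 41.
New equilibrium: 32 - 2p = 6p - 41 ⇒ 73 = 8p ⇒ p = 9.125, q = 13.75.
New expenditure = 9.125 × 13.75 = 125.46875.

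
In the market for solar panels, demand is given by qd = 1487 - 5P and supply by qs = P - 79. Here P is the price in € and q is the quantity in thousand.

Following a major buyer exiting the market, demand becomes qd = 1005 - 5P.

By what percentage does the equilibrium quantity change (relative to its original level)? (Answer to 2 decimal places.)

Initially, 1487 - 5P = P - 79, so 1566 = 6P and P = 261, q = 182.
The shock moves the curves to qd = 1005 - 5P and qs = P - 79.
Setting them equal: 1005 - 5P = P - 79 → 1084 = 6P, so P = 542/3 ≈ 180.6667 and q = 305/3 ≈ 101.6667.
%Δq = (101.6667 − 182) / 182 × 100 = -44.14%.

-44.14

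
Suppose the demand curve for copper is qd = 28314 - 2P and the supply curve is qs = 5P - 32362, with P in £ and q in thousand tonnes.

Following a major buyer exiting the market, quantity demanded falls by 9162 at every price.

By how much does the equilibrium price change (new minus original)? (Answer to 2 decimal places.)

Initially, 28314 - 2P = 5P - 32362, so 60676 = 7P and P = 8668, q = 10978.
The shock moves the curves to qd = 19152 - 2P and qs = 5P - 32362.
Equate the new curves: 19152 - 2P = 5P - 32362, giving 51514 = 7P, P = 51514/7 ≈ 7359.1429, q = 31036/7 ≈ 4433.7143.
ΔP = 7359.1429 − 8668 = -1308.86.

-1308.86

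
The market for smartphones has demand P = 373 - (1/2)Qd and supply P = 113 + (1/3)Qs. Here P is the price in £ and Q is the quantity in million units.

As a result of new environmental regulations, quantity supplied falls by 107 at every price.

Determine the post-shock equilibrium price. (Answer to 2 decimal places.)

238.40

Initially, 746 - 2P = 3P - 339, so 1085 = 5P and P = 217, Q = 312.
The shock moves the curves to Qd = 746 - 2P and Qs = 3P - 446.
Clearing the new market: 746 - 2P = 3P - 446, so P = 238.4 and Q = 269.2.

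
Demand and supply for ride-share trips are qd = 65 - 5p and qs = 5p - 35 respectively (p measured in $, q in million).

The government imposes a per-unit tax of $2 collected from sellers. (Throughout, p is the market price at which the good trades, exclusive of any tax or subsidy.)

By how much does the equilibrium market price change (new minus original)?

Initially, 65 - 5p = 5p - 35, so 100 = 10p and p = 10, q = 15.
Since sellers keep the price net of the tax, the effective supply curve becomes qs = 5p - 45.
Clearing the new market: 65 - 5p = 5p - 45, so p = 11 and q = 10.
Δp = 11 − 10 = +1.

+1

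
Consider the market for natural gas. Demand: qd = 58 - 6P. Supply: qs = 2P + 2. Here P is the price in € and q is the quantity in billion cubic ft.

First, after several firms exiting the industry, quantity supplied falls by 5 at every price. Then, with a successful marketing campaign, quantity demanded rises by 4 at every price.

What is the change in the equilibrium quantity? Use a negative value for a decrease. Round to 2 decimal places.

-2.75

Before the shock: 58 - 6P = 2P + 2 ⇒ 56 = 8P ⇒ P = 7, q = 16.
The new curves are qd = 62 - 6P (demand) and qs = 2P - 3 (supply).
Setting them equal: 62 - 6P = 2P - 3 → 65 = 8P, so P = 8.125 and q = 13.25.
Δq = 13.25 − 16 = -2.75.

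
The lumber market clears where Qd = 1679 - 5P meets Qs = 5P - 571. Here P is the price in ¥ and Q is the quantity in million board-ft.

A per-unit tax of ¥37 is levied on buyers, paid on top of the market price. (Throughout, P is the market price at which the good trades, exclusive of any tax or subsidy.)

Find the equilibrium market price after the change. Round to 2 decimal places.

206.50

Before the shock: 1679 - 5P = 5P - 571 ⇒ 2250 = 10P ⇒ P = 225, Q = 554.
Since buyers pay the price plus the tax, the effective demand curve becomes Qd = 1494 - 5P.
Equate the new curves: 1494 - 5P = 5P - 571, giving 2065 = 10P, P = 206.5, Q = 461.5.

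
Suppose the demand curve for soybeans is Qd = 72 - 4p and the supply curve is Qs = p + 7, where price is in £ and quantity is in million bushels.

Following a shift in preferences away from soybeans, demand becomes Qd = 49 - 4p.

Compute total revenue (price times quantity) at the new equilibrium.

129.36

Before the shock: 72 - 4p = p + 7 ⇒ 65 = 5p ⇒ p = 13, Q = 20.
The shock moves the curves to Qd = 49 - 4p and Qs = p + 7.
New equilibrium: 49 - 4p = p + 7 ⇒ 42 = 5p ⇒ p = 8.4, Q = 15.4.
New expenditure = 8.4 × 15.4 = 129.36.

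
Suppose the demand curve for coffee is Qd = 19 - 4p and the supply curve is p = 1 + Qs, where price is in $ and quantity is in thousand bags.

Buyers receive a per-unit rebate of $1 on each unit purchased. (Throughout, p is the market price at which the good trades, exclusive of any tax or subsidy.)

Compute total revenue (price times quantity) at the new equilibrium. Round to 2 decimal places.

18.24

Solve the original market: 19 - 4p = p - 1, hence p = 4 and Q = 3.
Since buyers' out-of-pocket price is the market price minus the rebate, the effective demand curve becomes Qd = 23 - 4p.
Clearing the new market: 23 - 4p = p - 1, so p = 4.8 and Q = 3.8.
New expenditure = 4.8 × 3.8 = 18.24.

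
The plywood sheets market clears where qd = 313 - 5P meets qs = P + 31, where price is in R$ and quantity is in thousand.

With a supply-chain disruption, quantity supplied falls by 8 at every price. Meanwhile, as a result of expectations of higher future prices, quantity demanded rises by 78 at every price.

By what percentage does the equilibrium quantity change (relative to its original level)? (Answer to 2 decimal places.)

Original equilibrium: 313 - 5P = P + 31 gives 282 = 6P, so P = 47 and q = 78.
After the shift, demand is qd = 391 - 5P and supply is qs = P + 23.
Clearing the new market: 391 - 5P = P + 23, so P = 184/3 ≈ 61.3333 and q = 253/3 ≈ 84.3333.
%Δq = (84.3333 − 78) / 78 × 100 = +8.12%.

+8.12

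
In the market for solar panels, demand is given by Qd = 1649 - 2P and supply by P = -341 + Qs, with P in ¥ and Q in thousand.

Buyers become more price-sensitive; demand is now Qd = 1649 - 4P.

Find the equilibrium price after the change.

261.6

Solve the original market: 1649 - 2P = P + 341, hence P = 436 and Q = 777.
After the shift, demand is Qd = 1649 - 4P and supply is Qs = P + 341.
Clearing the new market: 1649 - 4P = P + 341, so P = 261.6 and Q = 602.6.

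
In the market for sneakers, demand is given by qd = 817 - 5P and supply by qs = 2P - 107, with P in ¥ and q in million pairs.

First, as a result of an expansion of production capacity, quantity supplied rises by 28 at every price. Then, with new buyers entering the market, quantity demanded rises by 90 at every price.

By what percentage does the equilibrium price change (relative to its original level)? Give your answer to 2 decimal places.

Solve the original market: 817 - 5P = 2P - 107, hence P = 132 and q = 157.
With the change applied: demand qd = 907 - 5P, supply qs = 2P - 79.
Equate the new curves: 907 - 5P = 2P - 79, giving 986 = 7P, P = 986/7 ≈ 140.8571, q = 1419/7 ≈ 202.7143.
%ΔP = (140.8571 − 132) / 132 × 100 = +6.71%.

+6.71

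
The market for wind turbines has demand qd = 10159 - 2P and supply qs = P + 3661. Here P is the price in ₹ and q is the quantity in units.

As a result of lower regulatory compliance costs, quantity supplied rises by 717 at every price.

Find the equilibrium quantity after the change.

6305

Initially, 10159 - 2P = P + 3661, so 6498 = 3P and P = 2166, q = 5827.
The shock moves the curves to qd = 10159 - 2P and qs = P + 4378.
Equate the new curves: 10159 - 2P = P + 4378, giving 5781 = 3P, P = 1927, q = 6305.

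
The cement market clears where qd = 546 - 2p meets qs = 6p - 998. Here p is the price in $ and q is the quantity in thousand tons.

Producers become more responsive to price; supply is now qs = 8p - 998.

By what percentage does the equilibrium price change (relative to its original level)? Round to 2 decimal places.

Solve the original market: 546 - 2p = 6p - 998, hence p = 193 and q = 160.
With the change applied: demand qd = 546 - 2p, supply qs = 8p - 998.
Clearing the new market: 546 - 2p = 8p - 998, so p = 154.4 and q = 237.2.
%Δp = (154.4 − 193) / 193 × 100 = -20.00%.

-20.00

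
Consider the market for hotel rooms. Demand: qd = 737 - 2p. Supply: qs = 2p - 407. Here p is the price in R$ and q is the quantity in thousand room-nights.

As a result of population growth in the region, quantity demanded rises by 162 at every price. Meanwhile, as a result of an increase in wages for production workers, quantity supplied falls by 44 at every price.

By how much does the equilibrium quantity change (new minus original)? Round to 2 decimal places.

Original equilibrium: 737 - 2p = 2p - 407 gives 1144 = 4p, so p = 286 and q = 165.
After the shift, demand is qd = 899 - 2p and supply is qs = 2p - 451.
Clearing the new market: 899 - 2p = 2p - 451, so p = 337.5 and q = 224.
Δq = 224 − 165 = +59.00.

+59.00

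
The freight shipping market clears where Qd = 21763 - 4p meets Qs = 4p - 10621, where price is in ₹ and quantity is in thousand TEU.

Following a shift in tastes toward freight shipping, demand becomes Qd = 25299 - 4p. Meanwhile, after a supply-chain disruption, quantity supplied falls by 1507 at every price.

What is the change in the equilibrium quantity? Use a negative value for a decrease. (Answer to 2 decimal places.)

+1014.50

Solve the original market: 21763 - 4p = 4p - 10621, hence p = 4048 and Q = 5571.
After the shift, demand is Qd = 25299 - 4p and supply is Qs = 4p - 12128.
New equilibrium: 25299 - 4p = 4p - 12128 ⇒ 37427 = 8p ⇒ p = 4678.375, Q = 6585.5.
ΔQ = 6585.5 − 5571 = +1014.50.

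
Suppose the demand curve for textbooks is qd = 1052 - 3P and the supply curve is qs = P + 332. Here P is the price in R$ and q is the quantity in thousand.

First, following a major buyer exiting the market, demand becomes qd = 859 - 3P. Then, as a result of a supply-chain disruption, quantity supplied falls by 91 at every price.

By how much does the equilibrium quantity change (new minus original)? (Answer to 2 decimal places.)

-116.50

Before the shock: 1052 - 3P = P + 332 ⇒ 720 = 4P ⇒ P = 180, q = 512.
The new curves are qd = 859 - 3P (demand) and qs = P + 241 (supply).
Setting them equal: 859 - 3P = P + 241 → 618 = 4P, so P = 154.5 and q = 395.5.
Δq = 395.5 − 512 = -116.50.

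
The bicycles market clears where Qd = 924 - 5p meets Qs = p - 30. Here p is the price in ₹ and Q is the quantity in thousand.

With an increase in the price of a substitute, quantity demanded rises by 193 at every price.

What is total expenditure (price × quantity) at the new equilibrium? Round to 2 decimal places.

30809.69

Before the shock: 924 - 5p = p - 30 ⇒ 954 = 6p ⇒ p = 159, Q = 129.
With the change applied: demand Qd = 1117 - 5p, supply Qs = p - 30.
New equilibrium: 1117 - 5p = p - 30 ⇒ 1147 = 6p ⇒ p = 1147/6 ≈ 191.1667, Q = 967/6 ≈ 161.1667.
New expenditure = 191.1667 × 161.1667 = 30809.69.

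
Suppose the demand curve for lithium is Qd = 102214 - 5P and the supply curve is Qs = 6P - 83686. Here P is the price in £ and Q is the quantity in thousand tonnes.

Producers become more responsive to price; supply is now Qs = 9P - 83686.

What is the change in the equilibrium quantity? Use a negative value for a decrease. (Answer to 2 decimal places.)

+18107.14

Solve the original market: 102214 - 5P = 6P - 83686, hence P = 16900 and Q = 17714.
After the shift, demand is Qd = 102214 - 5P and supply is Qs = 9P - 83686.
New equilibrium: 102214 - 5P = 9P - 83686 ⇒ 185900 = 14P ⇒ P = 92950/7 ≈ 13278.5714, Q = 250748/7 ≈ 35821.1429.
ΔQ = 35821.1429 − 17714 = +18107.14.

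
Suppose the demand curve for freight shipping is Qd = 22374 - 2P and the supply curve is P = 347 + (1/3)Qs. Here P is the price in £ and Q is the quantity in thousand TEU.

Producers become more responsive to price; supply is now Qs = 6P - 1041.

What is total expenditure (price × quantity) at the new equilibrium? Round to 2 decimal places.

Initially, 22374 - 2P = 3P - 1041, so 23415 = 5P and P = 4683, Q = 13008.
The new curves are Qd = 22374 - 2P (demand) and Qs = 6P - 1041 (supply).
New equilibrium: 22374 - 2P = 6P - 1041 ⇒ 23415 = 8P ⇒ P = 2926.875, Q = 16520.25.
New expenditure = 2926.875 × 16520.25 = 48352706.72.

48352706.72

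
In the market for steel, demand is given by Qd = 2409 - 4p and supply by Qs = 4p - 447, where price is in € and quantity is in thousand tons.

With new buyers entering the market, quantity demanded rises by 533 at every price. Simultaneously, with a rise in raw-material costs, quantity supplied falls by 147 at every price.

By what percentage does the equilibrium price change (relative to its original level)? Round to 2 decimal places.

+23.81

Solve the original market: 2409 - 4p = 4p - 447, hence p = 357 and Q = 981.
With the change applied: demand Qd = 2942 - 4p, supply Qs = 4p - 594.
Clearing the new market: 2942 - 4p = 4p - 594, so p = 442 and Q = 1174.
%Δp = (442 − 357) / 357 × 100 = +23.81%.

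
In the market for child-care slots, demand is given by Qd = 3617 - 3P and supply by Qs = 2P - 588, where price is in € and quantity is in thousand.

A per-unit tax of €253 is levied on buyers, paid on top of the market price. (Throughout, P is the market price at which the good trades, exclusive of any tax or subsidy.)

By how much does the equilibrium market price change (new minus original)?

-151.8

Solve the original market: 3617 - 3P = 2P - 588, hence P = 841 and Q = 1094.
Since buyers pay the price plus the tax, the effective demand curve becomes Qd = 2858 - 3P.
Clearing the new market: 2858 - 3P = 2P - 588, so P = 689.2 and Q = 790.4.
ΔP = 689.2 − 841 = -151.8.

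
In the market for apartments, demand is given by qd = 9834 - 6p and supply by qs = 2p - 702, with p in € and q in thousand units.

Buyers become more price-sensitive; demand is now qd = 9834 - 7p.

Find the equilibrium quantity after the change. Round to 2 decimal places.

Initially, 9834 - 6p = 2p - 702, so 10536 = 8p and p = 1317, q = 1932.
With the change applied: demand qd = 9834 - 7p, supply qs = 2p - 702.
Setting them equal: 9834 - 7p = 2p - 702 → 10536 = 9p, so p = 3512/3 ≈ 1170.6667 and q = 4918/3 ≈ 1639.3333.

1639.33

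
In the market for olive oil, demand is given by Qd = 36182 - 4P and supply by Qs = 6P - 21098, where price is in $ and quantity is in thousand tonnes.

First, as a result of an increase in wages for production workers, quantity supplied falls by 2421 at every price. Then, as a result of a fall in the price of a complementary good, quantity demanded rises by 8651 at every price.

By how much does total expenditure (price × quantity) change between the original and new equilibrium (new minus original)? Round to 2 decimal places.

Original equilibrium: 36182 - 4P = 6P - 21098 gives 57280 = 10P, so P = 5728 and Q = 13270.
The new curves are Qd = 44833 - 4P (demand) and Qs = 6P - 23519 (supply).
Setting them equal: 44833 - 4P = 6P - 23519 → 68352 = 10P, so P = 6835.2 and Q = 17492.2.
Expenditure moves from 5728×13270 = 76010560 to 6835.2×17492.2 = 119562685.44; change = +43552125.44.

+43552125.44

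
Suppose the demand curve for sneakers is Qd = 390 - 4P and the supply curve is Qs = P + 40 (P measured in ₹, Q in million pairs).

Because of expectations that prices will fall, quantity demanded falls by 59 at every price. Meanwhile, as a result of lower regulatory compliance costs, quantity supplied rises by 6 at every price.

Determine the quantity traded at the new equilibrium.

103

Before the shock: 390 - 4P = P + 40 ⇒ 350 = 5P ⇒ P = 70, Q = 110.
After the shift, demand is Qd = 331 - 4P and supply is Qs = P + 46.
Setting them equal: 331 - 4P = P + 46 → 285 = 5P, so P = 57 and Q = 103.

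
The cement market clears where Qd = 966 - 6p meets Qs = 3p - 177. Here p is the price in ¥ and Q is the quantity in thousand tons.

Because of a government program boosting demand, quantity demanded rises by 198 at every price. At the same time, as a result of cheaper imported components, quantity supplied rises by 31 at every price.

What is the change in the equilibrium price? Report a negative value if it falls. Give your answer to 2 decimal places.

+18.56

Before the shock: 966 - 6p = 3p - 177 ⇒ 1143 = 9p ⇒ p = 127, Q = 204.
The shock moves the curves to Qd = 1164 - 6p and Qs = 3p - 146.
New equilibrium: 1164 - 6p = 3p - 146 ⇒ 1310 = 9p ⇒ p = 1310/9 ≈ 145.5556, Q = 872/3 ≈ 290.6667.
Δp = 145.5556 − 127 = +18.56.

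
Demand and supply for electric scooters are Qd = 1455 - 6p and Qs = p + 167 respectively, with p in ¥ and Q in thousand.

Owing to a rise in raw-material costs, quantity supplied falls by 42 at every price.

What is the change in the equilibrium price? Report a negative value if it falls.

Solve the original market: 1455 - 6p = p + 167, hence p = 184 and Q = 351.
With the change applied: demand Qd = 1455 - 6p, supply Qs = p + 125.
Clearing the new market: 1455 - 6p = p + 125, so p = 190 and Q = 315.
Δp = 190 − 184 = +6.

+6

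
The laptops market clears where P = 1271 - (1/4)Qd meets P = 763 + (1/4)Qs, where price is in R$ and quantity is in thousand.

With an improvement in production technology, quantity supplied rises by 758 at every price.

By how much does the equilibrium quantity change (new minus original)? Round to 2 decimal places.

+379.00

Before the shock: 5084 - 4P = 4P - 3052 ⇒ 8136 = 8P ⇒ P = 1017, Q = 1016.
After the shift, demand is Qd = 5084 - 4P and supply is Qs = 4P - 2294.
Setting them equal: 5084 - 4P = 4P - 2294 → 7378 = 8P, so P = 922.25 and Q = 1395.
ΔQ = 1395 − 1016 = +379.00.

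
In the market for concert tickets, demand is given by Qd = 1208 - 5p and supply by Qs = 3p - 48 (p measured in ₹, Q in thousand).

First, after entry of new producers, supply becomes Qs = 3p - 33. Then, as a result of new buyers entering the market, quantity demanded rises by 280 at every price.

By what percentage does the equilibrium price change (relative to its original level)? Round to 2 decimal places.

Initially, 1208 - 5p = 3p - 48, so 1256 = 8p and p = 157, Q = 423.
After the shift, demand is Qd = 1488 - 5p and supply is Qs = 3p - 33.
Setting them equal: 1488 - 5p = 3p - 33 → 1521 = 8p, so p = 190.125 and Q = 537.375.
%Δp = (190.125 − 157) / 157 × 100 = +21.10%.

+21.10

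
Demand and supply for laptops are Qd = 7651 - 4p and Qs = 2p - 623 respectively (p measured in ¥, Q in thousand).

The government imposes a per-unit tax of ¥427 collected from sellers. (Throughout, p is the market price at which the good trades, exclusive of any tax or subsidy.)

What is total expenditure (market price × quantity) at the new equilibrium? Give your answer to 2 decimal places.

Initially, 7651 - 4p = 2p - 623, so 8274 = 6p and p = 1379, Q = 2135.
Since sellers keep the price net of the tax, the effective supply curve becomes Qs = 2p - 1477.
Equate the new curves: 7651 - 4p = 2p - 1477, giving 9128 = 6p, p = 4564/3 ≈ 1521.3333, Q = 4697/3 ≈ 1565.6667.
New expenditure = 1521.3333 × 1565.6667 = 2381900.89.

2381900.89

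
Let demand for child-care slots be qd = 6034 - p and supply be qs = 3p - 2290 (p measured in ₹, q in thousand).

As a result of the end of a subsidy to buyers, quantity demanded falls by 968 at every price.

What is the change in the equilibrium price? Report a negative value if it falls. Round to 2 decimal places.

Initially, 6034 - p = 3p - 2290, so 8324 = 4p and p = 2081, q = 3953.
After the shift, demand is qd = 5066 - p and supply is qs = 3p - 2290.
Setting them equal: 5066 - p = 3p - 2290 → 7356 = 4p, so p = 1839 and q = 3227.
Δp = 1839 − 2081 = -242.00.

-242.00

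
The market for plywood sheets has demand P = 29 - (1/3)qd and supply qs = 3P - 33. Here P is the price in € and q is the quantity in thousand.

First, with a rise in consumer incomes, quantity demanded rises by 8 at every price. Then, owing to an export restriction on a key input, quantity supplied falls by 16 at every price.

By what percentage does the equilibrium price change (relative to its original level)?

+20

Original equilibrium: 87 - 3P = 3P - 33 gives 120 = 6P, so P = 20 and q = 27.
After the shift, demand is qd = 95 - 3P and supply is qs = 3P - 49.
Setting them equal: 95 - 3P = 3P - 49 → 144 = 6P, so P = 24 and q = 23.
%ΔP = (24 − 20) / 20 × 100 = +20%.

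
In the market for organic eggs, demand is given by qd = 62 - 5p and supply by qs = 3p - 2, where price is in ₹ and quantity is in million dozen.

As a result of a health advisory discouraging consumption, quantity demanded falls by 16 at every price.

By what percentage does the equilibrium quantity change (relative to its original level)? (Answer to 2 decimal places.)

-27.27

Initially, 62 - 5p = 3p - 2, so 64 = 8p and p = 8, q = 22.
The shock moves the curves to qd = 46 - 5p and qs = 3p - 2.
Clearing the new market: 46 - 5p = 3p - 2, so p = 6 and q = 16.
%Δq = (16 − 22) / 22 × 100 = -27.27%.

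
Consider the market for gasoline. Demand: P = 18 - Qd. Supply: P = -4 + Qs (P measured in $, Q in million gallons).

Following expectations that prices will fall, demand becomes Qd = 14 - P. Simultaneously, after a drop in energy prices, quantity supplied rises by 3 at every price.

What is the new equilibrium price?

Initially, 18 - P = P + 4, so 14 = 2P and P = 7, Q = 11.
The new curves are Qd = 14 - P (demand) and Qs = P + 7 (supply).
Clearing the new market: 14 - P = P + 7, so P = 3.5 and Q = 10.5.

3.5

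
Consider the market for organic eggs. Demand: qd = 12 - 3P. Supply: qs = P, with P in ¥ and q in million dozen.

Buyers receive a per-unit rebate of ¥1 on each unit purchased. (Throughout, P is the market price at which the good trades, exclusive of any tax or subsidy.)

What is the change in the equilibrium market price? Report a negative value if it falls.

+0.75

Solve the original market: 12 - 3P = P, hence P = 3 and q = 3.
Since buyers' out-of-pocket price is the market price minus the rebate, the effective demand curve becomes qd = 15 - 3P.
Clearing the new market: 15 - 3P = P, so P = 3.75 and q = 3.75.
ΔP = 3.75 − 3 = +0.75.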